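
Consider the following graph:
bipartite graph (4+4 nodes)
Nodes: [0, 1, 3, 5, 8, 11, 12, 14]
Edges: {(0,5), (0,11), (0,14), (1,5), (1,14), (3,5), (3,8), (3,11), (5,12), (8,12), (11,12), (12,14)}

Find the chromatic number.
χ(G) = 2

Clique number ω(G) = 2 (lower bound: χ ≥ ω).
The graph is bipartite (no odd cycle), so 2 colors suffice: χ(G) = 2.
A valid 2-coloring: color 1: [5, 8, 11, 14]; color 2: [0, 1, 3, 12].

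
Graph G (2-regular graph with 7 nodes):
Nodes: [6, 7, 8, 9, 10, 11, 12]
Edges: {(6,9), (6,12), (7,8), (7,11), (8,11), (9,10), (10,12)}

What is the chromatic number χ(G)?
Clique number ω(G) = 3 (lower bound: χ ≥ ω).
The clique on [7, 8, 11] has size 3, forcing χ ≥ 3, and the coloring below uses 3 colors, so χ(G) = 3.
A valid 3-coloring: color 1: [6, 10, 11]; color 2: [7, 9, 12]; color 3: [8].

χ(G) = 3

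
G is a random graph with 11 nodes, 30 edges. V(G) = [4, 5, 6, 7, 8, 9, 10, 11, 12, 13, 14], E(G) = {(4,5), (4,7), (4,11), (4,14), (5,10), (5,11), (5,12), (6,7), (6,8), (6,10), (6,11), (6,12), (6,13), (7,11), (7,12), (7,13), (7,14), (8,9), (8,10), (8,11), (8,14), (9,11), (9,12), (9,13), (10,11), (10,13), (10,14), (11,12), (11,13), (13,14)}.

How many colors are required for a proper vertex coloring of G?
Clique number ω(G) = 4 (lower bound: χ ≥ ω).
The clique on [6, 8, 10, 11] has size 4, forcing χ ≥ 4, and the coloring below uses 4 colors, so χ(G) = 4.
A valid 4-coloring: color 1: [11, 14]; color 2: [5, 6, 9]; color 3: [7, 10]; color 4: [4, 8, 12, 13].

χ(G) = 4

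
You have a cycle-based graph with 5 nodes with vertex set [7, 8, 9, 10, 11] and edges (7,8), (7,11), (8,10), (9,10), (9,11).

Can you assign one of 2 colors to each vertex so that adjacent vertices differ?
Odd cycle [8, 7, 11, 9, 10] needs 3 colors (χ ≥ 3).
Hence χ(G) ≥ 3 > 2, so no proper 2-coloring exists.

No, G is not 2-colorable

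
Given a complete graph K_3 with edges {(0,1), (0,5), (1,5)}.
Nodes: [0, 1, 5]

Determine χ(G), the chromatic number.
χ(G) = 3

Clique number ω(G) = 3 (lower bound: χ ≥ ω).
The clique on [0, 1, 5] has size 3, forcing χ ≥ 3, and the coloring below uses 3 colors, so χ(G) = 3.
A valid 3-coloring: color 1: [1]; color 2: [0]; color 3: [5].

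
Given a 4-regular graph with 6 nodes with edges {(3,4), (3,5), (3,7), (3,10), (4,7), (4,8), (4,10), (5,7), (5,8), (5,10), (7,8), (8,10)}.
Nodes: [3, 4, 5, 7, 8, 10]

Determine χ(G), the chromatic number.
Clique number ω(G) = 3 (lower bound: χ ≥ ω).
The clique on [4, 8, 10] has size 3, forcing χ ≥ 3, and the coloring below uses 3 colors, so χ(G) = 3.
A valid 3-coloring: color 1: [7, 10]; color 2: [3, 8]; color 3: [4, 5].

χ(G) = 3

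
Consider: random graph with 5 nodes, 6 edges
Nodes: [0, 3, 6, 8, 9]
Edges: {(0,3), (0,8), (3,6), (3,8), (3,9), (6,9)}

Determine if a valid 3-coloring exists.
Yes, G is 3-colorable

A valid 3-coloring: color 1: [3]; color 2: [0, 9]; color 3: [6, 8].
(χ(G) = 3 ≤ 3.)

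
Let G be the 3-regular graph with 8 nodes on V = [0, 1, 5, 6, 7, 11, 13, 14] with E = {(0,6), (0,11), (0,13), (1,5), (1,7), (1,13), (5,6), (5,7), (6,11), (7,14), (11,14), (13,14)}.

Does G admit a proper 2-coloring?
No, G is not 2-colorable

The clique on vertices [0, 6, 11] has size 3 > 2, so it alone needs 3 colors.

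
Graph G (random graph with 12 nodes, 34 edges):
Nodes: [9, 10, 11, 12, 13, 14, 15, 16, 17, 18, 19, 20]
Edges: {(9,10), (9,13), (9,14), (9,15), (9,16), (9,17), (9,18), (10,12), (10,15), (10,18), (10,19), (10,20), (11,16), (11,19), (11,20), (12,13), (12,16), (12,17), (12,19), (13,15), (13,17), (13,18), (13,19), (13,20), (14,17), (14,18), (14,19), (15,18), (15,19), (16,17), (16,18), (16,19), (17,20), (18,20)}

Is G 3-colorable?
No, G is not 3-colorable

The clique on vertices [9, 10, 15, 18] has size 4 > 3, so it alone needs 4 colors.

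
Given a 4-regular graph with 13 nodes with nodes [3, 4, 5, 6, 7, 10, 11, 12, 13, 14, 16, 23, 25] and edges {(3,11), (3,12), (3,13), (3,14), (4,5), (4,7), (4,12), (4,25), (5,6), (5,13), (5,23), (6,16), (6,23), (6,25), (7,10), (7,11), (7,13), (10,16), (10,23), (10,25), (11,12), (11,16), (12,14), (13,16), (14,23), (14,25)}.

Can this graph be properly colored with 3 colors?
A valid 3-coloring: color 1: [7, 12, 16, 23, 25]; color 2: [4, 6, 10, 11, 13, 14]; color 3: [3, 5].
(χ(G) = 3 ≤ 3.)

Yes, G is 3-colorable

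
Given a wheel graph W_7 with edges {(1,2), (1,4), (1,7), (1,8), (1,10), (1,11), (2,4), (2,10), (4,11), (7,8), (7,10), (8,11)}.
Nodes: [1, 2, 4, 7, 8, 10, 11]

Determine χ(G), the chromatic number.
χ(G) = 3

Clique number ω(G) = 3 (lower bound: χ ≥ ω).
The clique on [1, 8, 11] has size 3, forcing χ ≥ 3, and the coloring below uses 3 colors, so χ(G) = 3.
A valid 3-coloring: color 1: [1]; color 2: [4, 8, 10]; color 3: [2, 7, 11].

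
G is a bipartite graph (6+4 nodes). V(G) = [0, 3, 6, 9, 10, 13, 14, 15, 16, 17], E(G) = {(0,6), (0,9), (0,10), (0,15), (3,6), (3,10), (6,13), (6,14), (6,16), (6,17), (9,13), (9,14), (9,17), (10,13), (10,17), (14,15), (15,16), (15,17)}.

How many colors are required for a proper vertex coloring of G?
Clique number ω(G) = 2 (lower bound: χ ≥ ω).
The graph is bipartite (no odd cycle), so 2 colors suffice: χ(G) = 2.
A valid 2-coloring: color 1: [6, 9, 10, 15]; color 2: [0, 3, 13, 14, 16, 17].

χ(G) = 2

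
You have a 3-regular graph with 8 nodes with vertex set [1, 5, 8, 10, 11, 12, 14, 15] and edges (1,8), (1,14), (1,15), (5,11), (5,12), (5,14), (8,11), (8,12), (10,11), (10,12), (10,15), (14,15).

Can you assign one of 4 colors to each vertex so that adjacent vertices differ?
Yes, G is 4-colorable

A valid 4-coloring: color 1: [1, 5, 10]; color 2: [11, 12, 15]; color 3: [8, 14].
(χ(G) = 3 ≤ 4.)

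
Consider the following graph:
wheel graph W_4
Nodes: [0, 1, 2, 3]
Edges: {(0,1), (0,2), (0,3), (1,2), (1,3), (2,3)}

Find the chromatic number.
χ(G) = 4

Clique number ω(G) = 4 (lower bound: χ ≥ ω).
The clique on [0, 1, 2, 3] has size 4, forcing χ ≥ 4, and the coloring below uses 4 colors, so χ(G) = 4.
A valid 4-coloring: color 1: [0]; color 2: [1]; color 3: [3]; color 4: [2].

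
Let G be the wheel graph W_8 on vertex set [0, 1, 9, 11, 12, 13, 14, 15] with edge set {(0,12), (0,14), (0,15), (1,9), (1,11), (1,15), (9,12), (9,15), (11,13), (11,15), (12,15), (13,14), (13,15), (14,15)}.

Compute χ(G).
Clique number ω(G) = 3 (lower bound: χ ≥ ω).
Odd cycle [13, 11, 1, 9, 12, 0, 14] needs 3 colors (χ ≥ 3).
Vertex 15 is adjacent to every vertex of [0, 1, 9, 11, 12, 13, 14], which already need 3 colors among themselves, so 15 needs a new color (χ ≥ 4).
The coloring below uses 4 colors, so χ(G) = 4.
A valid 4-coloring: color 1: [15]; color 2: [0, 1, 13]; color 3: [9, 11, 14]; color 4: [12].

χ(G) = 4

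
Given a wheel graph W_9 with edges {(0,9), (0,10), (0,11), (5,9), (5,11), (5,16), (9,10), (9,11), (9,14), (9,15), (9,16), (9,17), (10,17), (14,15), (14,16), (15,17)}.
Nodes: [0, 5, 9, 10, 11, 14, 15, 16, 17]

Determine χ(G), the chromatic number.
Clique number ω(G) = 3 (lower bound: χ ≥ ω).
The clique on [0, 9, 10] has size 3, forcing χ ≥ 3, and the coloring below uses 3 colors, so χ(G) = 3.
A valid 3-coloring: color 1: [9]; color 2: [10, 11, 15, 16]; color 3: [0, 5, 14, 17].

χ(G) = 3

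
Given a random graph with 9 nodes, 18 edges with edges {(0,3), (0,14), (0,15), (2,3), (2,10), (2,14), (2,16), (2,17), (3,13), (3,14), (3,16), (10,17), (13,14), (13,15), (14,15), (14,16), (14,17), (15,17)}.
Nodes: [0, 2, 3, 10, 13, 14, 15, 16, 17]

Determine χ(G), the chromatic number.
χ(G) = 4

Clique number ω(G) = 4 (lower bound: χ ≥ ω).
The clique on [2, 3, 14, 16] has size 4, forcing χ ≥ 4, and the coloring below uses 4 colors, so χ(G) = 4.
A valid 4-coloring: color 1: [10, 14]; color 2: [2, 15]; color 3: [3, 17]; color 4: [0, 13, 16].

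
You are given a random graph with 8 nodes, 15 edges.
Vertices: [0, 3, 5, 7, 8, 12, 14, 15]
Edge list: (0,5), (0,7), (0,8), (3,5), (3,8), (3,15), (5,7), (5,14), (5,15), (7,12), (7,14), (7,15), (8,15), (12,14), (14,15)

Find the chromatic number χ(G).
Clique number ω(G) = 4 (lower bound: χ ≥ ω).
The clique on [5, 7, 14, 15] has size 4, forcing χ ≥ 4, and the coloring below uses 4 colors, so χ(G) = 4.
A valid 4-coloring: color 1: [3, 7]; color 2: [0, 12, 15]; color 3: [5, 8]; color 4: [14].

χ(G) = 4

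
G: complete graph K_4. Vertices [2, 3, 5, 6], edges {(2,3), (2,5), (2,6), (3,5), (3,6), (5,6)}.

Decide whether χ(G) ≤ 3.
No, G is not 3-colorable

The clique on vertices [2, 3, 5, 6] has size 4 > 3, so it alone needs 4 colors.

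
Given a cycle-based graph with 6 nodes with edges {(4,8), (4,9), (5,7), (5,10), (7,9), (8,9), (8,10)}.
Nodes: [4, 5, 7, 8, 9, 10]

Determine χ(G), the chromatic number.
Clique number ω(G) = 3 (lower bound: χ ≥ ω).
The clique on [4, 8, 9] has size 3, forcing χ ≥ 3, and the coloring below uses 3 colors, so χ(G) = 3.
A valid 3-coloring: color 1: [5, 8]; color 2: [9, 10]; color 3: [4, 7].

χ(G) = 3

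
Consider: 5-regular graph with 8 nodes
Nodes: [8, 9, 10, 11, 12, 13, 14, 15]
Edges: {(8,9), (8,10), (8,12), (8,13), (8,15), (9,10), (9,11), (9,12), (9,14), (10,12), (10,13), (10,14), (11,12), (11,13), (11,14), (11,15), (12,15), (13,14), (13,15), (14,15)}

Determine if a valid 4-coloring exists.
Yes, G is 4-colorable

A valid 4-coloring: color 1: [8, 14]; color 2: [9, 15]; color 3: [12, 13]; color 4: [10, 11].
(χ(G) = 4 ≤ 4.)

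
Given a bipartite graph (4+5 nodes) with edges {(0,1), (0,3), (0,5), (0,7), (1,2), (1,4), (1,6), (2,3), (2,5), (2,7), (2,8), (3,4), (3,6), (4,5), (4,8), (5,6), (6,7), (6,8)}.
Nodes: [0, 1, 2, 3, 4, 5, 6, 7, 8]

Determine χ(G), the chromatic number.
Clique number ω(G) = 2 (lower bound: χ ≥ ω).
The graph is bipartite (no odd cycle), so 2 colors suffice: χ(G) = 2.
A valid 2-coloring: color 1: [0, 2, 4, 6]; color 2: [1, 3, 5, 7, 8].

χ(G) = 2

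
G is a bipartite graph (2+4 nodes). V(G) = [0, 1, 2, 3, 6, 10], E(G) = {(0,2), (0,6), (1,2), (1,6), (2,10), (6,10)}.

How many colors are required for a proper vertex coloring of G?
χ(G) = 2

Clique number ω(G) = 2 (lower bound: χ ≥ ω).
The graph is bipartite (no odd cycle), so 2 colors suffice: χ(G) = 2.
A valid 2-coloring: color 1: [2, 3, 6]; color 2: [0, 1, 10].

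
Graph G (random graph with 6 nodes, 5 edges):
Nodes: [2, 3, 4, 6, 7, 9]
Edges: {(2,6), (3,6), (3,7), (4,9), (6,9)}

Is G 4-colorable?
A valid 4-coloring: color 1: [4, 6, 7]; color 2: [2, 3, 9].
(χ(G) = 2 ≤ 4.)

Yes, G is 4-colorable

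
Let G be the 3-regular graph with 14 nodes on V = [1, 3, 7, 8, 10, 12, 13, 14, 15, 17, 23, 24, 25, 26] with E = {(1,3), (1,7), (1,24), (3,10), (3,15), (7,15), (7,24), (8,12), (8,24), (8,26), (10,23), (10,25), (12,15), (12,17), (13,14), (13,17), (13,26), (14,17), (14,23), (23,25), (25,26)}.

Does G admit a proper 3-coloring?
A valid 3-coloring: color 1: [3, 7, 8, 13, 25]; color 2: [1, 15, 17, 23, 26]; color 3: [10, 12, 14, 24].
(χ(G) = 3 ≤ 3.)

Yes, G is 3-colorable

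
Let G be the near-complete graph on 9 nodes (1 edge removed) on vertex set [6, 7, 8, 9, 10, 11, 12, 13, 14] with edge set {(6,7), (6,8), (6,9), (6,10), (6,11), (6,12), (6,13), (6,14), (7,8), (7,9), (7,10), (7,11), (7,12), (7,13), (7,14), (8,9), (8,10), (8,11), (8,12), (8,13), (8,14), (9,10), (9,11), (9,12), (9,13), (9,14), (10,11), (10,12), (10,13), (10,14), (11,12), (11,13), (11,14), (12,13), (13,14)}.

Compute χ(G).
χ(G) = 8

Clique number ω(G) = 8 (lower bound: χ ≥ ω).
The clique on [6, 7, 8, 9, 10, 11, 12, 13] has size 8, forcing χ ≥ 8, and the coloring below uses 8 colors, so χ(G) = 8.
A valid 8-coloring: color 1: [11]; color 2: [9]; color 3: [13]; color 4: [7]; color 5: [6]; color 6: [8]; color 7: [10]; color 8: [12, 14].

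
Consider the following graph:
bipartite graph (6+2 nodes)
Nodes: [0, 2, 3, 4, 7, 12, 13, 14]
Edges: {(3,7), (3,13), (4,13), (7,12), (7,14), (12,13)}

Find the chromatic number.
χ(G) = 2

Clique number ω(G) = 2 (lower bound: χ ≥ ω).
The graph is bipartite (no odd cycle), so 2 colors suffice: χ(G) = 2.
A valid 2-coloring: color 1: [0, 2, 7, 13]; color 2: [3, 4, 12, 14].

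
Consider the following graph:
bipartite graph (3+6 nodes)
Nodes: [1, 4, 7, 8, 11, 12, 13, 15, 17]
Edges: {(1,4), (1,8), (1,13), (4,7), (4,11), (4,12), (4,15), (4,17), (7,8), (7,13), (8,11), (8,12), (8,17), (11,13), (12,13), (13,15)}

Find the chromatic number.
Clique number ω(G) = 2 (lower bound: χ ≥ ω).
The graph is bipartite (no odd cycle), so 2 colors suffice: χ(G) = 2.
A valid 2-coloring: color 1: [4, 8, 13]; color 2: [1, 7, 11, 12, 15, 17].

χ(G) = 2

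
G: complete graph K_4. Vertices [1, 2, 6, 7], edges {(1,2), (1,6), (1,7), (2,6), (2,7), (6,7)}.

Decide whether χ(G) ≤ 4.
Yes, G is 4-colorable

A valid 4-coloring: color 1: [2]; color 2: [6]; color 3: [1]; color 4: [7].
(χ(G) = 4 ≤ 4.)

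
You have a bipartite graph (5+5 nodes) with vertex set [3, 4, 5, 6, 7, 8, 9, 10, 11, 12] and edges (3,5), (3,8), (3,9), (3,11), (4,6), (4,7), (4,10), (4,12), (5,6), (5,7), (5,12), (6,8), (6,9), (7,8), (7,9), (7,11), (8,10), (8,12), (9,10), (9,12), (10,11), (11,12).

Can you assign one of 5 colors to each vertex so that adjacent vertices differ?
A valid 5-coloring: color 1: [3, 6, 7, 10, 12]; color 2: [4, 5, 8, 9, 11].
(χ(G) = 2 ≤ 5.)

Yes, G is 5-colorable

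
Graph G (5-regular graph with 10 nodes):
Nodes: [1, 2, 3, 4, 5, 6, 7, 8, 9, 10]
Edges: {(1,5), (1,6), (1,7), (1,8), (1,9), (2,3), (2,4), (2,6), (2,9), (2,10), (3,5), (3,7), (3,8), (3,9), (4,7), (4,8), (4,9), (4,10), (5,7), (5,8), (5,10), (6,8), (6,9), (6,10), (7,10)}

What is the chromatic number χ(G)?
Clique number ω(G) = 3 (lower bound: χ ≥ ω).
Suppose a proper 3-coloring c exists. The clique [1, 5, 7] takes 3 distinct colors; by symmetry let c(1) = 1, c(5) = 2, c(7) = 3.
- Vertex 3: neighbors [5, 7] already have colors [2, 3] ⇒ c(3) = 1.
- Vertex 10: neighbors [5, 7] already have colors [2, 3] ⇒ c(10) = 1.
- Vertex 4: neighbors [10, 7] already have colors [1, 3] ⇒ c(4) = 2.
- Vertex 2: neighbors [3, 4] already have colors [1, 2] ⇒ c(2) = 3.
- Vertex 9: neighbors [1, 4, 2] already have colors [1, 2, 3] — all 3 colors blocked. Contradiction.
The forced assignments end in a contradiction, so G has no proper 3-coloring (χ ≥ 4).
The coloring below uses 4 colors, so χ(G) = 4.
A valid 4-coloring: color 1: [4, 5, 6]; color 2: [7, 8, 9]; color 3: [1, 3, 10]; color 4: [2].

χ(G) = 4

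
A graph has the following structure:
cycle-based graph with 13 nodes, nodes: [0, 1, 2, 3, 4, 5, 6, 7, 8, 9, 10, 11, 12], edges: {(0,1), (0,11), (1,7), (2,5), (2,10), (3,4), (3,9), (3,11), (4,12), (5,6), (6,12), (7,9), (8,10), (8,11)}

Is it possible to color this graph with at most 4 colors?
A valid 4-coloring: color 1: [1, 4, 6, 9, 10, 11]; color 2: [0, 2, 3, 7, 8, 12]; color 3: [5].
(χ(G) = 3 ≤ 4.)

Yes, G is 4-colorable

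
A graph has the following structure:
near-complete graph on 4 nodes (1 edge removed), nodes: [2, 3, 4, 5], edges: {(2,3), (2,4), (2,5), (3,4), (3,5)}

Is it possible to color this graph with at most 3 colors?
Yes, G is 3-colorable

A valid 3-coloring: color 1: [3]; color 2: [2]; color 3: [4, 5].
(χ(G) = 3 ≤ 3.)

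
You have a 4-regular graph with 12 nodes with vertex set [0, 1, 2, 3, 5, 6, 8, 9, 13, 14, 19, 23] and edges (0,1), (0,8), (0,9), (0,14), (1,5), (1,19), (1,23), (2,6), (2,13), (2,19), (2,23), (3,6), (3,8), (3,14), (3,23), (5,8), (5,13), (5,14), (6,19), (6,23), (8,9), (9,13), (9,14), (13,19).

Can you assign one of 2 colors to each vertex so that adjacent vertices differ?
No, G is not 2-colorable

The clique on vertices [0, 8, 9] has size 3 > 2, so it alone needs 3 colors.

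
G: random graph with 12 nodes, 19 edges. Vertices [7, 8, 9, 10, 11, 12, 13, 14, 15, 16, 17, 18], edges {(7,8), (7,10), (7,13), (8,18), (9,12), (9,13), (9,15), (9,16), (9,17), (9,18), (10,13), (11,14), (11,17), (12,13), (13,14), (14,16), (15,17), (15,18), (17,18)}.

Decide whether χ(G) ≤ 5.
Yes, G is 5-colorable

A valid 5-coloring: color 1: [7, 9, 14]; color 2: [11, 13, 16, 18]; color 3: [8, 10, 12, 17]; color 4: [15].
(χ(G) = 4 ≤ 5.)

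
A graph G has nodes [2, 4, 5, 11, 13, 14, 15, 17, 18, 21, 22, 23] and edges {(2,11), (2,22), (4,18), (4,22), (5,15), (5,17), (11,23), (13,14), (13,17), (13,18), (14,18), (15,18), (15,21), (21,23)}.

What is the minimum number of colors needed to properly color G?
χ(G) = 3

Clique number ω(G) = 3 (lower bound: χ ≥ ω).
The clique on [13, 14, 18] has size 3, forcing χ ≥ 3, and the coloring below uses 3 colors, so χ(G) = 3.
A valid 3-coloring: color 1: [5, 11, 18, 21, 22]; color 2: [2, 4, 13, 15, 23]; color 3: [14, 17].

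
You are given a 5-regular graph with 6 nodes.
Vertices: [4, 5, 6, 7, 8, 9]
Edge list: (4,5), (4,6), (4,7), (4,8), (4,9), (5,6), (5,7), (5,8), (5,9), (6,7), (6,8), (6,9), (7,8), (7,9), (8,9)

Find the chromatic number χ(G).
Clique number ω(G) = 6 (lower bound: χ ≥ ω).
The clique on [4, 5, 6, 7, 8, 9] has size 6, forcing χ ≥ 6, and the coloring below uses 6 colors, so χ(G) = 6.
A valid 6-coloring: color 1: [7]; color 2: [4]; color 3: [8]; color 4: [5]; color 5: [6]; color 6: [9].

χ(G) = 6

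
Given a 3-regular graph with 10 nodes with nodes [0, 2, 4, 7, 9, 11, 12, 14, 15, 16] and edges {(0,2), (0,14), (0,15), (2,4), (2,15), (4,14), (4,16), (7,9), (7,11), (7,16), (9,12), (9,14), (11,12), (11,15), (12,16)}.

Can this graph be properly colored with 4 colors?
Yes, G is 4-colorable

A valid 4-coloring: color 1: [2, 11, 14, 16]; color 2: [4, 9, 15]; color 3: [0, 7, 12].
(χ(G) = 3 ≤ 4.)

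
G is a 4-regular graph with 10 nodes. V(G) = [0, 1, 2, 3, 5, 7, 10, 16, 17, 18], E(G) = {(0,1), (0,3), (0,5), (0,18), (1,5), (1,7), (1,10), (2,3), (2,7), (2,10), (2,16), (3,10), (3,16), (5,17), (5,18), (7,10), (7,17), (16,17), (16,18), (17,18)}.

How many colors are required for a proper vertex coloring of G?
Clique number ω(G) = 3 (lower bound: χ ≥ ω).
Suppose a proper 3-coloring c exists. The clique [0, 1, 5] takes 3 distinct colors; by symmetry let c(0) = 1, c(1) = 2, c(5) = 3.
- Vertex 18: neighbors [0, 5] already have colors [1, 3] ⇒ c(18) = 2.
- Vertex 17: neighbors [18, 5] already have colors [2, 3] ⇒ c(17) = 1.
- Vertex 7: neighbors [17, 1] already have colors [1, 2] ⇒ c(7) = 3.
- Vertex 10: neighbors [1, 7] already have colors [2, 3] ⇒ c(10) = 1.
- Vertex 2: neighbors [10, 7] already have colors [1, 3] ⇒ c(2) = 2.
- Vertex 3: neighbors [0, 2] already have colors [1, 2] ⇒ c(3) = 3.
- Vertex 16: neighbors [17, 2, 3] already have colors [1, 2, 3] — all 3 colors blocked. Contradiction.
The forced assignments end in a contradiction, so G has no proper 3-coloring (χ ≥ 4).
The coloring below uses 4 colors, so χ(G) = 4.
A valid 4-coloring: color 1: [0, 2, 17]; color 2: [1, 3, 18]; color 3: [5, 10, 16]; color 4: [7].

χ(G) = 4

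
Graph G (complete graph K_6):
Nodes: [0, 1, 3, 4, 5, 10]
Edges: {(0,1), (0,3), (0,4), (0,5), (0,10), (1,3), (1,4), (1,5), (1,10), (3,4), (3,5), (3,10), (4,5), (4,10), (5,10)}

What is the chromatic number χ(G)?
Clique number ω(G) = 6 (lower bound: χ ≥ ω).
The clique on [0, 1, 3, 4, 5, 10] has size 6, forcing χ ≥ 6, and the coloring below uses 6 colors, so χ(G) = 6.
A valid 6-coloring: color 1: [5]; color 2: [4]; color 3: [1]; color 4: [3]; color 5: [0]; color 6: [10].

χ(G) = 6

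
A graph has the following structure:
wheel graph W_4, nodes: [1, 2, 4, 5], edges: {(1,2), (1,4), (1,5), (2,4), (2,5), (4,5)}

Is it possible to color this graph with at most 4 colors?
Yes, G is 4-colorable

A valid 4-coloring: color 1: [1]; color 2: [5]; color 3: [4]; color 4: [2].
(χ(G) = 4 ≤ 4.)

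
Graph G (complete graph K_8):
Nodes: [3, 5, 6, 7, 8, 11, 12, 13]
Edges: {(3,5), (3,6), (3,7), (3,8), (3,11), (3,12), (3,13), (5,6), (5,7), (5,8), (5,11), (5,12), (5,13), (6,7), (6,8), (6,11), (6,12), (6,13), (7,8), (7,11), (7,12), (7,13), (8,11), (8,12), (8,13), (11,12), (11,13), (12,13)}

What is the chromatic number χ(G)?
χ(G) = 8

Clique number ω(G) = 8 (lower bound: χ ≥ ω).
The clique on [3, 5, 6, 7, 8, 11, 12, 13] has size 8, forcing χ ≥ 8, and the coloring below uses 8 colors, so χ(G) = 8.
A valid 8-coloring: color 1: [8]; color 2: [13]; color 3: [7]; color 4: [5]; color 5: [11]; color 6: [6]; color 7: [3]; color 8: [12].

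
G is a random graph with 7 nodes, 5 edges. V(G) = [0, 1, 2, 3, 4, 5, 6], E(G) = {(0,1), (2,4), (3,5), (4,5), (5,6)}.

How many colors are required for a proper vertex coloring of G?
χ(G) = 2

Clique number ω(G) = 2 (lower bound: χ ≥ ω).
The graph is bipartite (no odd cycle), so 2 colors suffice: χ(G) = 2.
A valid 2-coloring: color 1: [1, 2, 5]; color 2: [0, 3, 4, 6].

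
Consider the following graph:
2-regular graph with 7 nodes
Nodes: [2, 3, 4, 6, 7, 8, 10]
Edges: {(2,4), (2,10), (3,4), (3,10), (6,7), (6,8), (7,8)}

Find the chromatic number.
Clique number ω(G) = 3 (lower bound: χ ≥ ω).
The clique on [6, 7, 8] has size 3, forcing χ ≥ 3, and the coloring below uses 3 colors, so χ(G) = 3.
A valid 3-coloring: color 1: [4, 7, 10]; color 2: [2, 3, 8]; color 3: [6].

χ(G) = 3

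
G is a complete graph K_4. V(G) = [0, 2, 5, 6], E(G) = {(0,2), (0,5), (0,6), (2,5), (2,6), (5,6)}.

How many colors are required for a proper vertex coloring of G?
χ(G) = 4

Clique number ω(G) = 4 (lower bound: χ ≥ ω).
The clique on [0, 2, 5, 6] has size 4, forcing χ ≥ 4, and the coloring below uses 4 colors, so χ(G) = 4.
A valid 4-coloring: color 1: [0]; color 2: [6]; color 3: [5]; color 4: [2].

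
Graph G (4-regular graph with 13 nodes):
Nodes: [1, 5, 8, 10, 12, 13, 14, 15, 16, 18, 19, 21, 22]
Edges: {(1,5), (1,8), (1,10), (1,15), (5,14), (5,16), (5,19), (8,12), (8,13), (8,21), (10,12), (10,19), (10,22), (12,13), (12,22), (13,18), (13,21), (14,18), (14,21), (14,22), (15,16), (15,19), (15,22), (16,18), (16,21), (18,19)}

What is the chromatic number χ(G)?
χ(G) = 3

Clique number ω(G) = 3 (lower bound: χ ≥ ω).
The clique on [8, 12, 13] has size 3, forcing χ ≥ 3, and the coloring below uses 3 colors, so χ(G) = 3.
A valid 3-coloring: color 1: [8, 10, 14, 16]; color 2: [1, 13, 19, 22]; color 3: [5, 12, 15, 18, 21].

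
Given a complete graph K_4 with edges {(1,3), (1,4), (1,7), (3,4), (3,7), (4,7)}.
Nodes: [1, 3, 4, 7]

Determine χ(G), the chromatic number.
χ(G) = 4

Clique number ω(G) = 4 (lower bound: χ ≥ ω).
The clique on [1, 3, 4, 7] has size 4, forcing χ ≥ 4, and the coloring below uses 4 colors, so χ(G) = 4.
A valid 4-coloring: color 1: [7]; color 2: [4]; color 3: [1]; color 4: [3].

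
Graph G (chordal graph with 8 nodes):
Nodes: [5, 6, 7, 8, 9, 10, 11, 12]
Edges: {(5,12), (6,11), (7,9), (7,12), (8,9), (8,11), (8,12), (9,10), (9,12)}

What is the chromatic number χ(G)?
Clique number ω(G) = 3 (lower bound: χ ≥ ω).
The clique on [8, 9, 12] has size 3, forcing χ ≥ 3, and the coloring below uses 3 colors, so χ(G) = 3.
A valid 3-coloring: color 1: [5, 9, 11]; color 2: [6, 10, 12]; color 3: [7, 8].

χ(G) = 3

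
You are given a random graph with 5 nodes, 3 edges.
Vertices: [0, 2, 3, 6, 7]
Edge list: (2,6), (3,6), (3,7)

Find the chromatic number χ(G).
χ(G) = 2

Clique number ω(G) = 2 (lower bound: χ ≥ ω).
The graph is bipartite (no odd cycle), so 2 colors suffice: χ(G) = 2.
A valid 2-coloring: color 1: [0, 2, 3]; color 2: [6, 7].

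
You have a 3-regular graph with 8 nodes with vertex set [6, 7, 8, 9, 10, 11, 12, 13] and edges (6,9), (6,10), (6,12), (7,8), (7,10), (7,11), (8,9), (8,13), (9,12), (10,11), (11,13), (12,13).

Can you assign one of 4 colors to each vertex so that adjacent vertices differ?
A valid 4-coloring: color 1: [8, 11, 12]; color 2: [6, 7, 13]; color 3: [9, 10].
(χ(G) = 3 ≤ 4.)

Yes, G is 4-colorable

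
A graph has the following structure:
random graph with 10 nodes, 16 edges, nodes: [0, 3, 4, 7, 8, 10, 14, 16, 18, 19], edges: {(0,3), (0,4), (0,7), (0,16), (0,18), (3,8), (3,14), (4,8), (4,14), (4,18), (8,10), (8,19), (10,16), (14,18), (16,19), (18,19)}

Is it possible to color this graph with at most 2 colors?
No, G is not 2-colorable

The clique on vertices [0, 4, 18] has size 3 > 2, so it alone needs 3 colors.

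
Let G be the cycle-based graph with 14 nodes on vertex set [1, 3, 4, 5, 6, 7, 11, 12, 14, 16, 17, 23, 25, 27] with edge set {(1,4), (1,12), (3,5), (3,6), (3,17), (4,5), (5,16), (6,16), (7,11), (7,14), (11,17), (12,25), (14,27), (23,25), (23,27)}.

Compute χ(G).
χ(G) = 2

Clique number ω(G) = 2 (lower bound: χ ≥ ω).
The graph is bipartite (no odd cycle), so 2 colors suffice: χ(G) = 2.
A valid 2-coloring: color 1: [3, 4, 11, 12, 14, 16, 23]; color 2: [1, 5, 6, 7, 17, 25, 27].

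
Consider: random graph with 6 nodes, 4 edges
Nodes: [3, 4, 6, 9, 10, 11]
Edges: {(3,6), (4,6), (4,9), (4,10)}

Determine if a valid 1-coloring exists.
No, G is not 1-colorable

Edge (3,6) forces its endpoints to differ, so 1 color is not enough.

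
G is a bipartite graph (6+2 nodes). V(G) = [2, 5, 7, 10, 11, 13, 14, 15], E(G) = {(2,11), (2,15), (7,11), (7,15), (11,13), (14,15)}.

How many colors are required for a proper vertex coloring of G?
Clique number ω(G) = 2 (lower bound: χ ≥ ω).
The graph is bipartite (no odd cycle), so 2 colors suffice: χ(G) = 2.
A valid 2-coloring: color 1: [5, 10, 11, 15]; color 2: [2, 7, 13, 14].

χ(G) = 2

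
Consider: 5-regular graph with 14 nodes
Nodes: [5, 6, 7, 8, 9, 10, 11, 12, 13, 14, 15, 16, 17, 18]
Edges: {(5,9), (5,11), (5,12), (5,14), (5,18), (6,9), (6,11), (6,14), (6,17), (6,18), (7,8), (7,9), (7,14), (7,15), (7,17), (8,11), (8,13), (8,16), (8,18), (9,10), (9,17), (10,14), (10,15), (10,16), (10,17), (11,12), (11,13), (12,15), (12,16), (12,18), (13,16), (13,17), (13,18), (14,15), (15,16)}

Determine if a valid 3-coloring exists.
A valid 3-coloring: color 1: [5, 8, 15, 17]; color 2: [9, 11, 14, 16, 18]; color 3: [6, 7, 10, 12, 13].
(χ(G) = 3 ≤ 3.)

Yes, G is 3-colorable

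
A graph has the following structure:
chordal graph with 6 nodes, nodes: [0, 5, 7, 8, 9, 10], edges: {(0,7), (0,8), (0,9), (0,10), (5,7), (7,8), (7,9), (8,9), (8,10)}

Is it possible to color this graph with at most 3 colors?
No, G is not 3-colorable

The clique on vertices [0, 7, 8, 9] has size 4 > 3, so it alone needs 4 colors.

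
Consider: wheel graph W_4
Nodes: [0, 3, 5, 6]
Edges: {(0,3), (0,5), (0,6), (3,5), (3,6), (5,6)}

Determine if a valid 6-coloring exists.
A valid 6-coloring: color 1: [3]; color 2: [5]; color 3: [0]; color 4: [6].
(χ(G) = 4 ≤ 6.)

Yes, G is 6-colorable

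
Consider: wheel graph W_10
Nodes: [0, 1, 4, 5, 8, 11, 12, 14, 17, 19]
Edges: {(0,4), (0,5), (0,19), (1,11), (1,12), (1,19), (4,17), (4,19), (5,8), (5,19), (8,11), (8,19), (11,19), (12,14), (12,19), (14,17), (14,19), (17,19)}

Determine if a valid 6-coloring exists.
A valid 6-coloring: color 1: [19]; color 2: [5, 11, 12, 17]; color 3: [1, 4, 8, 14]; color 4: [0].
(χ(G) = 4 ≤ 6.)

Yes, G is 6-colorable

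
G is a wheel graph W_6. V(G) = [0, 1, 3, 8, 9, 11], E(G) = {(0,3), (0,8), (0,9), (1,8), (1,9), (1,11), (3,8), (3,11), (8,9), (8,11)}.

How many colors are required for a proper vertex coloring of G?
Clique number ω(G) = 3 (lower bound: χ ≥ ω).
Odd cycle [9, 0, 3, 11, 1] needs 3 colors (χ ≥ 3).
Vertex 8 is adjacent to every vertex of [0, 1, 3, 9, 11], which already need 3 colors among themselves, so 8 needs a new color (χ ≥ 4).
The coloring below uses 4 colors, so χ(G) = 4.
A valid 4-coloring: color 1: [8]; color 2: [9, 11]; color 3: [0, 1]; color 4: [3].

χ(G) = 4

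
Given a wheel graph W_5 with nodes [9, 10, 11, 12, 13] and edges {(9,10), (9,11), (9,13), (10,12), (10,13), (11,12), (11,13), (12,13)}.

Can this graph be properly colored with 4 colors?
Yes, G is 4-colorable

A valid 4-coloring: color 1: [13]; color 2: [10, 11]; color 3: [9, 12].
(χ(G) = 3 ≤ 4.)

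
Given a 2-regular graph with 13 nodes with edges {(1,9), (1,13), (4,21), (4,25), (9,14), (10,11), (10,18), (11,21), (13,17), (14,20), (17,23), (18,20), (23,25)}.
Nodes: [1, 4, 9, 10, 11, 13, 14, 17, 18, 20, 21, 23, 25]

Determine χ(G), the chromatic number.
Clique number ω(G) = 2 (lower bound: χ ≥ ω).
Odd cycle [21, 4, 25, 23, 17, 13, 1, 9, 14, 20, 18, 10, 11] needs 3 colors (χ ≥ 3).
The coloring below uses 3 colors, so χ(G) = 3.
A valid 3-coloring: color 1: [1, 10, 14, 17, 21, 25]; color 2: [4, 9, 11, 13, 18, 23]; color 3: [20].

χ(G) = 3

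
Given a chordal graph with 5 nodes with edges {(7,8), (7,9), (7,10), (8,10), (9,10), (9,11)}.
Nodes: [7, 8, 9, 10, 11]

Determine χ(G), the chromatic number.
χ(G) = 3

Clique number ω(G) = 3 (lower bound: χ ≥ ω).
The clique on [7, 8, 10] has size 3, forcing χ ≥ 3, and the coloring below uses 3 colors, so χ(G) = 3.
A valid 3-coloring: color 1: [7, 11]; color 2: [10]; color 3: [8, 9].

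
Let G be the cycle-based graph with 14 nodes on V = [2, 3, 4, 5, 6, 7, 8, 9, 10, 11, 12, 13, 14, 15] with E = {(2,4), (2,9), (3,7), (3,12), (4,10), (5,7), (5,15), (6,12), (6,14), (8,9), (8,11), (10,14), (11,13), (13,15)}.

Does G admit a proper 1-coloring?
No, G is not 1-colorable

Edge (2,9) forces its endpoints to differ, so 1 color is not enough.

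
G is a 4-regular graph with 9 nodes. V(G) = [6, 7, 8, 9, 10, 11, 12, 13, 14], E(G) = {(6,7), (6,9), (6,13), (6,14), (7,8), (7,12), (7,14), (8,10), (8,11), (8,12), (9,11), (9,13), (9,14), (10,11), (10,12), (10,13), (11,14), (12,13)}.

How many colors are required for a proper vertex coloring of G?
χ(G) = 3

Clique number ω(G) = 3 (lower bound: χ ≥ ω).
The clique on [6, 9, 13] has size 3, forcing χ ≥ 3, and the coloring below uses 3 colors, so χ(G) = 3.
A valid 3-coloring: color 1: [8, 13, 14]; color 2: [6, 11, 12]; color 3: [7, 9, 10].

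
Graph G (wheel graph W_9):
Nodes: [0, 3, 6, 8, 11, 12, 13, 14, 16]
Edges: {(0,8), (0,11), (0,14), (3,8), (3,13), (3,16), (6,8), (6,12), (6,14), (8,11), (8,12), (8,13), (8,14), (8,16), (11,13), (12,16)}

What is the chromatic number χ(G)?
Clique number ω(G) = 3 (lower bound: χ ≥ ω).
The clique on [0, 8, 11] has size 3, forcing χ ≥ 3, and the coloring below uses 3 colors, so χ(G) = 3.
A valid 3-coloring: color 1: [8]; color 2: [0, 6, 13, 16]; color 3: [3, 11, 12, 14].

χ(G) = 3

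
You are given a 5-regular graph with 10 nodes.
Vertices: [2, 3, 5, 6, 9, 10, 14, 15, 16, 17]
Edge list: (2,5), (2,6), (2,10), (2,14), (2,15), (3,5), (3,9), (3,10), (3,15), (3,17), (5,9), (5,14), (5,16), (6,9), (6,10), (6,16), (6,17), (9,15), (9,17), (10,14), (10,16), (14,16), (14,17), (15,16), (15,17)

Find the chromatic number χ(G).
Clique number ω(G) = 4 (lower bound: χ ≥ ω).
The clique on [3, 9, 15, 17] has size 4, forcing χ ≥ 4, and the coloring below uses 4 colors, so χ(G) = 4.
A valid 4-coloring: color 1: [5, 10, 15]; color 2: [9, 14]; color 3: [3, 6]; color 4: [2, 16, 17].

χ(G) = 4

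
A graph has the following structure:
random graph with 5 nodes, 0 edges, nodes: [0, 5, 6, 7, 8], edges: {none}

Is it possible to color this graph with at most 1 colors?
Yes, G is 1-colorable

A valid 1-coloring: color 1: [0, 5, 6, 7, 8].
(χ(G) = 1 ≤ 1.)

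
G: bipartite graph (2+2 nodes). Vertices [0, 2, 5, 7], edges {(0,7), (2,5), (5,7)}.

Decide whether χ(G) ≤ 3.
A valid 3-coloring: color 1: [2, 7]; color 2: [0, 5].
(χ(G) = 2 ≤ 3.)

Yes, G is 3-colorable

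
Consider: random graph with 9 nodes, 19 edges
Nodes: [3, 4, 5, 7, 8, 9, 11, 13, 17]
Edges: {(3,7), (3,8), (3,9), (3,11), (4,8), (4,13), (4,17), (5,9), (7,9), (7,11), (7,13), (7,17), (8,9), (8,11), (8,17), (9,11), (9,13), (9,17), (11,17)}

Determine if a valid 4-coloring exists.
A valid 4-coloring: color 1: [4, 9]; color 2: [5, 7, 8]; color 3: [3, 13, 17]; color 4: [11].
(χ(G) = 4 ≤ 4.)

Yes, G is 4-colorable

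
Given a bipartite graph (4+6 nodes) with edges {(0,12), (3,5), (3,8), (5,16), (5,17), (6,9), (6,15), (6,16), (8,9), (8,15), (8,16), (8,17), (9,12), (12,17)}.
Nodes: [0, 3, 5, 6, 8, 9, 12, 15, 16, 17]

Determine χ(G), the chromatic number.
Clique number ω(G) = 2 (lower bound: χ ≥ ω).
The graph is bipartite (no odd cycle), so 2 colors suffice: χ(G) = 2.
A valid 2-coloring: color 1: [5, 6, 8, 12]; color 2: [0, 3, 9, 15, 16, 17].

χ(G) = 2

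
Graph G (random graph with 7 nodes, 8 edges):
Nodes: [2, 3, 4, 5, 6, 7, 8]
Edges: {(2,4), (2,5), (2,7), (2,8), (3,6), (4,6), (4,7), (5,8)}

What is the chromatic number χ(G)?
χ(G) = 3

Clique number ω(G) = 3 (lower bound: χ ≥ ω).
The clique on [2, 5, 8] has size 3, forcing χ ≥ 3, and the coloring below uses 3 colors, so χ(G) = 3.
A valid 3-coloring: color 1: [2, 6]; color 2: [3, 4, 8]; color 3: [5, 7].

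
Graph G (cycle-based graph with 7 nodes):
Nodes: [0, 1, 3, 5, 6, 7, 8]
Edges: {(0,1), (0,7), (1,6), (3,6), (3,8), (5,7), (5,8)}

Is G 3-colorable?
Yes, G is 3-colorable

A valid 3-coloring: color 1: [1, 3, 5]; color 2: [0, 6, 8]; color 3: [7].
(χ(G) = 3 ≤ 3.)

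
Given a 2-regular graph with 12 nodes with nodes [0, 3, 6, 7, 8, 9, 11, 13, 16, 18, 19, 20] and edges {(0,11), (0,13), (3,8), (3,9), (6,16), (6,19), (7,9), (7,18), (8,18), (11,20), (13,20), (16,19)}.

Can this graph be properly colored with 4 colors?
A valid 4-coloring: color 1: [0, 6, 9, 18, 20]; color 2: [7, 8, 11, 13, 16]; color 3: [3, 19].
(χ(G) = 3 ≤ 4.)

Yes, G is 4-colorable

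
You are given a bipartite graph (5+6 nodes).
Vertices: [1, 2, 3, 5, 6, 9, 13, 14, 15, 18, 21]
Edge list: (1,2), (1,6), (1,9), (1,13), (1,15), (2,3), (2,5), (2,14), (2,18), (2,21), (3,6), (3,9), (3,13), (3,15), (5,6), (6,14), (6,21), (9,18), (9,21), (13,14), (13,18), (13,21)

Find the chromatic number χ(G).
Clique number ω(G) = 2 (lower bound: χ ≥ ω).
The graph is bipartite (no odd cycle), so 2 colors suffice: χ(G) = 2.
A valid 2-coloring: color 1: [2, 6, 9, 13, 15]; color 2: [1, 3, 5, 14, 18, 21].

χ(G) = 2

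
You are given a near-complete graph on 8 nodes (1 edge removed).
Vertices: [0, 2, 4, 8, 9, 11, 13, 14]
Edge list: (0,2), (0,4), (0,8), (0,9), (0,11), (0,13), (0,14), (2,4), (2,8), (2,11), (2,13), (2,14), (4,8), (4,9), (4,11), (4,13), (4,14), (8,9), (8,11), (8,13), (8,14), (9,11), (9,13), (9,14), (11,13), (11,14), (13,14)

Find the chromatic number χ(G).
Clique number ω(G) = 7 (lower bound: χ ≥ ω).
The clique on [0, 4, 8, 9, 11, 13, 14] has size 7, forcing χ ≥ 7, and the coloring below uses 7 colors, so χ(G) = 7.
A valid 7-coloring: color 1: [8]; color 2: [14]; color 3: [0]; color 4: [13]; color 5: [4]; color 6: [11]; color 7: [2, 9].

χ(G) = 7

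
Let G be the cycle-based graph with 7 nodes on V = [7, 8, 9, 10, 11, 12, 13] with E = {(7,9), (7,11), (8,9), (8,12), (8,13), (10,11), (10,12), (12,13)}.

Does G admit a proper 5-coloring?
Yes, G is 5-colorable

A valid 5-coloring: color 1: [7, 8, 10]; color 2: [9, 11, 12]; color 3: [13].
(χ(G) = 3 ≤ 5.)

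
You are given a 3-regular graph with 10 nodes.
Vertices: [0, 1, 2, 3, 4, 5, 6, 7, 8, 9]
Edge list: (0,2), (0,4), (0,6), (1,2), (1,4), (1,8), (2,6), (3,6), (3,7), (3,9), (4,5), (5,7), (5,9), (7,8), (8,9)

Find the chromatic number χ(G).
Clique number ω(G) = 3 (lower bound: χ ≥ ω).
The clique on [0, 2, 6] has size 3, forcing χ ≥ 3, and the coloring below uses 3 colors, so χ(G) = 3.
A valid 3-coloring: color 1: [0, 3, 5, 8]; color 2: [1, 6, 7, 9]; color 3: [2, 4].

χ(G) = 3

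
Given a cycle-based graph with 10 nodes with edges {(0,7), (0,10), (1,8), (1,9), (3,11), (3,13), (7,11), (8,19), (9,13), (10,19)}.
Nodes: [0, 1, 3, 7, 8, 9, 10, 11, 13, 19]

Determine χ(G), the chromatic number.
χ(G) = 2

Clique number ω(G) = 2 (lower bound: χ ≥ ω).
The graph is bipartite (no odd cycle), so 2 colors suffice: χ(G) = 2.
A valid 2-coloring: color 1: [0, 1, 11, 13, 19]; color 2: [3, 7, 8, 9, 10].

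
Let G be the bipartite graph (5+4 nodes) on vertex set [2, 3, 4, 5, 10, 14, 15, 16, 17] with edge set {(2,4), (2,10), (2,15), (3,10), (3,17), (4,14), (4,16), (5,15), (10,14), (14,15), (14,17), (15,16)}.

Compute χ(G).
χ(G) = 2

Clique number ω(G) = 2 (lower bound: χ ≥ ω).
The graph is bipartite (no odd cycle), so 2 colors suffice: χ(G) = 2.
A valid 2-coloring: color 1: [2, 3, 5, 14, 16]; color 2: [4, 10, 15, 17].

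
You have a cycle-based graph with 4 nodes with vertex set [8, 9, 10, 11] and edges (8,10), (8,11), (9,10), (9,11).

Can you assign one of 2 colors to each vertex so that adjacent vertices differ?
Yes, G is 2-colorable

A valid 2-coloring: color 1: [10, 11]; color 2: [8, 9].
(χ(G) = 2 ≤ 2.)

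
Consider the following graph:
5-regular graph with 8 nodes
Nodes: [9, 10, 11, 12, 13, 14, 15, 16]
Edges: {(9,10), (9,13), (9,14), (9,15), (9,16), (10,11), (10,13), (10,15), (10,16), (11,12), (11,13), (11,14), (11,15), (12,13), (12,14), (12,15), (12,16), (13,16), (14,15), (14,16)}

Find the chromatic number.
Clique number ω(G) = 4 (lower bound: χ ≥ ω).
The clique on [9, 10, 13, 16] has size 4, forcing χ ≥ 4, and the coloring below uses 4 colors, so χ(G) = 4.
A valid 4-coloring: color 1: [15, 16]; color 2: [13, 14]; color 3: [10, 12]; color 4: [9, 11].

χ(G) = 4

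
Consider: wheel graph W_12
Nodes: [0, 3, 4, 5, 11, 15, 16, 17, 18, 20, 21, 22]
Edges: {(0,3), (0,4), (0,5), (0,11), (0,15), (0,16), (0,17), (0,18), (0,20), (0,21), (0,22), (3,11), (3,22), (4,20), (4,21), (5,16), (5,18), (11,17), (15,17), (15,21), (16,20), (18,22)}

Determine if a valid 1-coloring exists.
The clique on vertices [0, 3, 11] has size 3 > 1, so it alone needs 3 colors.

No, G is not 1-colorable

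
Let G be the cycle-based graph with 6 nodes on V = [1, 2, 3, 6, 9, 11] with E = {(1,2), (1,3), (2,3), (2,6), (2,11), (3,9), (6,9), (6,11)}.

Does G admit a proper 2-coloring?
No, G is not 2-colorable

The clique on vertices [1, 2, 3] has size 3 > 2, so it alone needs 3 colors.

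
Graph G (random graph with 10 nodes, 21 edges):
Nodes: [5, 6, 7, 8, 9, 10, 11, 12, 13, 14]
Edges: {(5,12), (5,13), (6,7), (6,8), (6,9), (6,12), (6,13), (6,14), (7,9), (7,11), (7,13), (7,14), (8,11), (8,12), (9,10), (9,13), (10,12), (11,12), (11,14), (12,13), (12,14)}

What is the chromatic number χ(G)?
χ(G) = 4

Clique number ω(G) = 4 (lower bound: χ ≥ ω).
The clique on [6, 7, 9, 13] has size 4, forcing χ ≥ 4, and the coloring below uses 4 colors, so χ(G) = 4.
A valid 4-coloring: color 1: [7, 12]; color 2: [5, 6, 10, 11]; color 3: [8, 13, 14]; color 4: [9].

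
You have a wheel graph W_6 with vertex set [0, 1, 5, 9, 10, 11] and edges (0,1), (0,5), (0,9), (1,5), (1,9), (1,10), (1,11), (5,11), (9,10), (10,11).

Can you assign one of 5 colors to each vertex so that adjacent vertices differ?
Yes, G is 5-colorable

A valid 5-coloring: color 1: [1]; color 2: [5, 9]; color 3: [0, 11]; color 4: [10].
(χ(G) = 4 ≤ 5.)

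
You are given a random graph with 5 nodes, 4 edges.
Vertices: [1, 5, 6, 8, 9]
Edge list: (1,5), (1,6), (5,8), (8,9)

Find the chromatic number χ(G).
χ(G) = 2

Clique number ω(G) = 2 (lower bound: χ ≥ ω).
The graph is bipartite (no odd cycle), so 2 colors suffice: χ(G) = 2.
A valid 2-coloring: color 1: [5, 6, 9]; color 2: [1, 8].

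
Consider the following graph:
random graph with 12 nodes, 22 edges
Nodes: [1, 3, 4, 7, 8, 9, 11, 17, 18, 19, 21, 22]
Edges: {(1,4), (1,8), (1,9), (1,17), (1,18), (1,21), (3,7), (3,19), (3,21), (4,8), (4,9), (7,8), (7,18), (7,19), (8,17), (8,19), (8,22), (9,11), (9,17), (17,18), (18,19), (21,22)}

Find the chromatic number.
Clique number ω(G) = 3 (lower bound: χ ≥ ω).
The clique on [1, 8, 17] has size 3, forcing χ ≥ 3, and the coloring below uses 3 colors, so χ(G) = 3.
A valid 3-coloring: color 1: [3, 8, 9, 18]; color 2: [1, 11, 19, 22]; color 3: [4, 7, 17, 21].

χ(G) = 3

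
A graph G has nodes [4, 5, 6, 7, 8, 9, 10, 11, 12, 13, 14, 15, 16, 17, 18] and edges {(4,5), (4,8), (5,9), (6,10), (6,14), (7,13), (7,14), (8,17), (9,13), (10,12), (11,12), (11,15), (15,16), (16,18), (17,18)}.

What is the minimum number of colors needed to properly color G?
Clique number ω(G) = 2 (lower bound: χ ≥ ω).
Odd cycle [14, 6, 10, 12, 11, 15, 16, 18, 17, 8, 4, 5, 9, 13, 7] needs 3 colors (χ ≥ 3).
The coloring below uses 3 colors, so χ(G) = 3.
A valid 3-coloring: color 1: [4, 10, 11, 13, 14, 16, 17]; color 2: [5, 6, 7, 8, 12, 15, 18]; color 3: [9].

χ(G) = 3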